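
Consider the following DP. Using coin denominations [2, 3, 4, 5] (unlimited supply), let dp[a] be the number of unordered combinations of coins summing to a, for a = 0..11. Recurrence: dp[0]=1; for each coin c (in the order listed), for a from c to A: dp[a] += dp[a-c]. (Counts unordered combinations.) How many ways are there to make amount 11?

7

after  coin     0     1     2     3     4     5     6     7     8     9    10    11
          2     1     0     1     0     1     0     1     0     1     0     1     0
          3     1     0     1     1     1     1     2     1     2     2     2     2
          4     1     0     1     1     2     1     3     2     4     3     5     4
          5     1     0     1     1     2     2     3     3     5     5     7     7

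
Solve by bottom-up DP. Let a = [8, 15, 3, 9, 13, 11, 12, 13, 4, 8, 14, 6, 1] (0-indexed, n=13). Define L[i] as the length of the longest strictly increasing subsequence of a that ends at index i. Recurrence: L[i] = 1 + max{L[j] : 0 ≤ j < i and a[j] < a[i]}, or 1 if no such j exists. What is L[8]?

2

   i    0    1    2    3    4    5    6    7    8    9   10   11   12
a[i]    8   15    3    9   13   11   12   13    4    8   14    6    1
L[i]    1    2    1    2    3    3    4    5    2    3    6    3    1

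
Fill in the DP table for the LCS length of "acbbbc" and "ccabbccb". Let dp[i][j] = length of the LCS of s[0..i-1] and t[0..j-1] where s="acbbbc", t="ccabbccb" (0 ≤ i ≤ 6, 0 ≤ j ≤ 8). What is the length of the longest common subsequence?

   ''  c  c  a  b  b  c  c  b
''  0  0  0  0  0  0  0  0  0
 a  0  0  0  1  1  1  1  1  1
 c  0  1  1  1  1  1  2  2  2
 b  0  1  1  1  2  2  2  2  3
 b  0  1  1  1  2  3  3  3  3
 b  0  1  1  1  2  3  3  3  4
 c  0  1  2  2  2  3  4  4  4

4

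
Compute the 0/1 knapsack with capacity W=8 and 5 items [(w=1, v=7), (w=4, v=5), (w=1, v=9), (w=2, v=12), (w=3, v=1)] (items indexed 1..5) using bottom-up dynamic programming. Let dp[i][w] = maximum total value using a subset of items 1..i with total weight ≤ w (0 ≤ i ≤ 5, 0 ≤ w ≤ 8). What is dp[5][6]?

i\w   0   1   2   3   4   5   6   7   8
  0   0   0   0   0   0   0   0   0   0
  1   0   7   7   7   7   7   7   7   7
  2   0   7   7   7   7  12  12  12  12
  3   0   9  16  16  16  16  21  21  21
  4   0   9  16  21  28  28  28  28  33
  5   0   9  16  21  28  28  28  29  33

28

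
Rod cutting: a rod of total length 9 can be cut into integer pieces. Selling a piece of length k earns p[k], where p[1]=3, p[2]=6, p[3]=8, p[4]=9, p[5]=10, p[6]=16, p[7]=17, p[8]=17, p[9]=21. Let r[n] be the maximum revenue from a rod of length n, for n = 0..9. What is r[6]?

   n    0    1    2    3    4    5    6    7    8    9
r[n]    0    3    6    9   12   15   18   21   24   27

18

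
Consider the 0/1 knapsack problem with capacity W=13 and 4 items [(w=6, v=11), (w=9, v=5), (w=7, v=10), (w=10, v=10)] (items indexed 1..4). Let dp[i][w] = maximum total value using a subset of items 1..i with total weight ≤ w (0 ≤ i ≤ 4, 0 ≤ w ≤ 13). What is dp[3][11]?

i\w   0   1   2   3   4   5   6   7   8   9  10  11  12  13
  0   0   0   0   0   0   0   0   0   0   0   0   0   0   0
  1   0   0   0   0   0   0  11  11  11  11  11  11  11  11
  2   0   0   0   0   0   0  11  11  11  11  11  11  11  11
  3   0   0   0   0   0   0  11  11  11  11  11  11  11  21
  4   0   0   0   0   0   0  11  11  11  11  11  11  11  21

11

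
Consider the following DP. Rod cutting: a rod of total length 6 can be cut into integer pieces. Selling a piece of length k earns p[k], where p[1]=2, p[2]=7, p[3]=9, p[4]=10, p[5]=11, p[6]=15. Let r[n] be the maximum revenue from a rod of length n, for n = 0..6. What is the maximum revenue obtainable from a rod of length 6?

21

   n    0    1    2    3    4    5    6
r[n]    0    2    7    9   14   16   21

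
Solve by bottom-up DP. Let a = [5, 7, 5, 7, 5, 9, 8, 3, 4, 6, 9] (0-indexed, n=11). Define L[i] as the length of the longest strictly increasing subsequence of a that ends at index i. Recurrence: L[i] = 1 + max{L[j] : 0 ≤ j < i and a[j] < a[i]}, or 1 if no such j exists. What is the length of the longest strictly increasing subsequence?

4

   i    0    1    2    3    4    5    6    7    8    9   10
a[i]    5    7    5    7    5    9    8    3    4    6    9
L[i]    1    2    1    2    1    3    3    1    2    3    4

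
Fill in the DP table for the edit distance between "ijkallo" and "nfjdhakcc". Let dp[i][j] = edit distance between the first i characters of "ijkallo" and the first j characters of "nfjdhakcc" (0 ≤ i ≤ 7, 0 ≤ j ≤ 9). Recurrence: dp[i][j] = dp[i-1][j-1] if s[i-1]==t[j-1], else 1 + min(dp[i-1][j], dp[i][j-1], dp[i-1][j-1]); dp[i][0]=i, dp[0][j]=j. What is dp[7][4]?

7

   ''  n  f  j  d  h  a  k  c  c
''  0  1  2  3  4  5  6  7  8  9
 i  1  1  2  3  4  5  6  7  8  9
 j  2  2  2  2  3  4  5  6  7  8
 k  3  3  3  3  3  4  5  5  6  7
 a  4  4  4  4  4  4  4  5  6  7
 l  5  5  5  5  5  5  5  5  6  7
 l  6  6  6  6  6  6  6  6  6  7
 o  7  7  7  7  7  7  7  7  7  7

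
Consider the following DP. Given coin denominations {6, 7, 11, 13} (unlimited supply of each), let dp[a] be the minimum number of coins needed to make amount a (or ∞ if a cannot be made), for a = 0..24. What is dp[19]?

 a  0  1  2  3  4  5  6  7  8  9 10 11 12 13 14 15 16 17 18 19 20 21 22 23 24
dp  0  -  -  -  -  -  1  1  -  -  -  1  2  1  2  -  -  2  2  2  2  3  2  3  2
(- denotes ∞ / unreachable)

2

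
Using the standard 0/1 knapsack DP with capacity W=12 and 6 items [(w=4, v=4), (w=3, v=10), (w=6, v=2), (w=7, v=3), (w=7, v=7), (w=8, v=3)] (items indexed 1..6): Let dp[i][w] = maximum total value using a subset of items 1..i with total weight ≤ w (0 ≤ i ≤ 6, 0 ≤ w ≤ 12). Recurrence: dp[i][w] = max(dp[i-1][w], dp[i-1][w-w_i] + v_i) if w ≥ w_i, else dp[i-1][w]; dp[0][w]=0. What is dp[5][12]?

17

i\w   0   1   2   3   4   5   6   7   8   9  10  11  12
  0   0   0   0   0   0   0   0   0   0   0   0   0   0
  1   0   0   0   0   4   4   4   4   4   4   4   4   4
  2   0   0   0  10  10  10  10  14  14  14  14  14  14
  3   0   0   0  10  10  10  10  14  14  14  14  14  14
  4   0   0   0  10  10  10  10  14  14  14  14  14  14
  5   0   0   0  10  10  10  10  14  14  14  17  17  17
  6   0   0   0  10  10  10  10  14  14  14  17  17  17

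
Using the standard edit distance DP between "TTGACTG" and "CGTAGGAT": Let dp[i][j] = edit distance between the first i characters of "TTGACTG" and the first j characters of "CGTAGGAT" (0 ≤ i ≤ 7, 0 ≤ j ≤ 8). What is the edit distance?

6

   ''  C  G  T  A  G  G  A  T
''  0  1  2  3  4  5  6  7  8
 T  1  1  2  2  3  4  5  6  7
 T  2  2  2  2  3  4  5  6  6
 G  3  3  2  3  3  3  4  5  6
 A  4  4  3  3  3  4  4  4  5
 C  5  4  4  4  4  4  5  5  5
 T  6  5  5  4  5  5  5  6  5
 G  7  6  5  5  5  5  5  6  6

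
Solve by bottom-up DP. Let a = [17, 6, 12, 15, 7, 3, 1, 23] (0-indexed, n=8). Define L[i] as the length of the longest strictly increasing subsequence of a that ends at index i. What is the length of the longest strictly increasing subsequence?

   i    0    1    2    3    4    5    6    7
a[i]   17    6   12   15    7    3    1   23
L[i]    1    1    2    3    2    1    1    4

4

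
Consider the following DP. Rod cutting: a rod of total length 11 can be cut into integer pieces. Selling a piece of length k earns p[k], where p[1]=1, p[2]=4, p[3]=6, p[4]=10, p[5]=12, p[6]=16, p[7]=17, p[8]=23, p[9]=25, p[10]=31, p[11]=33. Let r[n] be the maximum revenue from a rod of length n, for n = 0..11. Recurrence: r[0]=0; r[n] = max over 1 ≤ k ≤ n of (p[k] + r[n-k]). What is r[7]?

17

   n    0    1    2    3    4    5    6    7    8    9   10   11
r[n]    0    1    4    6   10   12   16   17   23   25   31   33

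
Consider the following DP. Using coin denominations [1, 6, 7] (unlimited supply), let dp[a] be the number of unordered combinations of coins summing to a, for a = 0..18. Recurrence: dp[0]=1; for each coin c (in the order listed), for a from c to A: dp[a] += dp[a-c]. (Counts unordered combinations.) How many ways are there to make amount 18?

7

after  coin     0     1     2     3     4     5     6     7     8     9    10    11    12    13    14    15    16    17    18
          1     1     1     1     1     1     1     1     1     1     1     1     1     1     1     1     1     1     1     1
          6     1     1     1     1     1     1     2     2     2     2     2     2     3     3     3     3     3     3     4
          7     1     1     1     1     1     1     2     3     3     3     3     3     4     5     6     6     6     6     7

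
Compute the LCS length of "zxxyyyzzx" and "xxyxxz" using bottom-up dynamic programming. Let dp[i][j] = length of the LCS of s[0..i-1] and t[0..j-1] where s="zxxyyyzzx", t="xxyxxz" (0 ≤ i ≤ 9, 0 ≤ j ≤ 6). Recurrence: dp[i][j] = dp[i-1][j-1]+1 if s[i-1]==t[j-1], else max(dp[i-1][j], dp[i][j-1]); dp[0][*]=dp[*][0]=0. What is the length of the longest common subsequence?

   ''  x  x  y  x  x  z
''  0  0  0  0  0  0  0
 z  0  0  0  0  0  0  1
 x  0  1  1  1  1  1  1
 x  0  1  2  2  2  2  2
 y  0  1  2  3  3  3  3
 y  0  1  2  3  3  3  3
 y  0  1  2  3  3  3  3
 z  0  1  2  3  3  3  4
 z  0  1  2  3  3  3  4
 x  0  1  2  3  4  4  4

4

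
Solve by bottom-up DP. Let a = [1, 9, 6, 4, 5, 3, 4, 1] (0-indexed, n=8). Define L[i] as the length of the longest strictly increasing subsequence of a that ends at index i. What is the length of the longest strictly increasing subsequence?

3

   i    0    1    2    3    4    5    6    7
a[i]    1    9    6    4    5    3    4    1
L[i]    1    2    2    2    3    2    3    1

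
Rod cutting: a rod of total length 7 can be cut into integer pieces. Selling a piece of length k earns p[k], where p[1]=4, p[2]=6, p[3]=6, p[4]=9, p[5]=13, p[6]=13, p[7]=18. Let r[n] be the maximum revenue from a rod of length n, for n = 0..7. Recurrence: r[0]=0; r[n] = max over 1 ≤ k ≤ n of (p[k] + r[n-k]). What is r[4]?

   n    0    1    2    3    4    5    6    7
r[n]    0    4    8   12   16   20   24   28

16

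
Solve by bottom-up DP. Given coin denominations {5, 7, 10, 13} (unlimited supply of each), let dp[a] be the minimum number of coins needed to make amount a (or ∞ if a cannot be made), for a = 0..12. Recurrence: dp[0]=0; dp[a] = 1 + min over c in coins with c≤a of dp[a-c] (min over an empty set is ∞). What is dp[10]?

 a  0  1  2  3  4  5  6  7  8  9 10 11 12
dp  0  -  -  -  -  1  -  1  -  -  1  -  2
(- denotes ∞ / unreachable)

1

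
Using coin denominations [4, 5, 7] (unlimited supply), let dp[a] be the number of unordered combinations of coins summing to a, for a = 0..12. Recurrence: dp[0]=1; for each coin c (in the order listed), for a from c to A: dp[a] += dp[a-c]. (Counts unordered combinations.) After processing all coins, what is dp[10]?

after  coin     0     1     2     3     4     5     6     7     8     9    10    11    12
          4     1     0     0     0     1     0     0     0     1     0     0     0     1
          5     1     0     0     0     1     1     0     0     1     1     1     0     1
          7     1     0     0     0     1     1     0     1     1     1     1     1     2

1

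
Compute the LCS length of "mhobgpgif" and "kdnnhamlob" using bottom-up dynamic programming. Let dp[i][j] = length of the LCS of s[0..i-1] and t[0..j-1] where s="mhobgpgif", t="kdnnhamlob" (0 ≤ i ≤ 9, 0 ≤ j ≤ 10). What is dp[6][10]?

   ''  k  d  n  n  h  a  m  l  o  b
''  0  0  0  0  0  0  0  0  0  0  0
 m  0  0  0  0  0  0  0  1  1  1  1
 h  0  0  0  0  0  1  1  1  1  1  1
 o  0  0  0  0  0  1  1  1  1  2  2
 b  0  0  0  0  0  1  1  1  1  2  3
 g  0  0  0  0  0  1  1  1  1  2  3
 p  0  0  0  0  0  1  1  1  1  2  3
 g  0  0  0  0  0  1  1  1  1  2  3
 i  0  0  0  0  0  1  1  1  1  2  3
 f  0  0  0  0  0  1  1  1  1  2  3

3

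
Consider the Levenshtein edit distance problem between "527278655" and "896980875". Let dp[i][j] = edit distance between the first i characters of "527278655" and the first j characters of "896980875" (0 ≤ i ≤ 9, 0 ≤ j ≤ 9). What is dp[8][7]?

7

   ''  8  9  6  9  8  0  8  7  5
''  0  1  2  3  4  5  6  7  8  9
 5  1  1  2  3  4  5  6  7  8  8
 2  2  2  2  3  4  5  6  7  8  9
 7  3  3  3  3  4  5  6  7  7  8
 2  4  4  4  4  4  5  6  7  8  8
 7  5  5  5  5  5  5  6  7  7  8
 8  6  5  6  6  6  5  6  6  7  8
 6  7  6  6  6  7  6  6  7  7  8
 5  8  7  7  7  7  7  7  7  8  7
 5  9  8  8  8  8  8  8  8  8  8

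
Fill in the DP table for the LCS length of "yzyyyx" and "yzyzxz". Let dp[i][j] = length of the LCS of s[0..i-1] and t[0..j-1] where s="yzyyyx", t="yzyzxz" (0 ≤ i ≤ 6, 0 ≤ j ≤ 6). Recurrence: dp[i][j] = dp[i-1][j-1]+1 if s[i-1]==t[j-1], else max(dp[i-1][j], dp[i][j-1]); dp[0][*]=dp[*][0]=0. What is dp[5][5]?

3

   ''  y  z  y  z  x  z
''  0  0  0  0  0  0  0
 y  0  1  1  1  1  1  1
 z  0  1  2  2  2  2  2
 y  0  1  2  3  3  3  3
 y  0  1  2  3  3  3  3
 y  0  1  2  3  3  3  3
 x  0  1  2  3  3  4  4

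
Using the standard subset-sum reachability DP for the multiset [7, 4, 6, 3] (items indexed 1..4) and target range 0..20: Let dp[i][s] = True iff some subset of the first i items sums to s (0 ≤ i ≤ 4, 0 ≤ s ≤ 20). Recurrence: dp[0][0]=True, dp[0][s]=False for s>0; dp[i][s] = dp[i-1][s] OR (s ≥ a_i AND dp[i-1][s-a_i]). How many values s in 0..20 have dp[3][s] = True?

i\s   0   1   2   3   4   5   6   7   8   9  10  11  12  13  14  15  16  17  18  19  20
  0   T   F   F   F   F   F   F   F   F   F   F   F   F   F   F   F   F   F   F   F   F
  1   T   F   F   F   F   F   F   T   F   F   F   F   F   F   F   F   F   F   F   F   F
  2   T   F   F   F   T   F   F   T   F   F   F   T   F   F   F   F   F   F   F   F   F
  3   T   F   F   F   T   F   T   T   F   F   T   T   F   T   F   F   F   T   F   F   F
  4   T   F   F   T   T   F   T   T   F   T   T   T   F   T   T   F   T   T   F   F   T

8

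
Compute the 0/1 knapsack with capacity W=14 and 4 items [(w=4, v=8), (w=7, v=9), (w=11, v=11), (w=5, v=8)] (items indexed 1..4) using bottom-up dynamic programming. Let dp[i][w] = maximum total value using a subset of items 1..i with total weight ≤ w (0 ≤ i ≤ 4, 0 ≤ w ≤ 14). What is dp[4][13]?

i\w   0   1   2   3   4   5   6   7   8   9  10  11  12  13  14
  0   0   0   0   0   0   0   0   0   0   0   0   0   0   0   0
  1   0   0   0   0   8   8   8   8   8   8   8   8   8   8   8
  2   0   0   0   0   8   8   8   9   9   9   9  17  17  17  17
  3   0   0   0   0   8   8   8   9   9   9   9  17  17  17  17
  4   0   0   0   0   8   8   8   9   9  16  16  17  17  17  17

17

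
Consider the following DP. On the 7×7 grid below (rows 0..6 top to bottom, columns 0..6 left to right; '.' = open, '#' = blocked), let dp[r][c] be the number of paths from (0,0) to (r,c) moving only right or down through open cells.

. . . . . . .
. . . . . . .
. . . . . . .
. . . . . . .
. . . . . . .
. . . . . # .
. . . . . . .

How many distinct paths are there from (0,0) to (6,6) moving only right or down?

r\c   0   1   2   3   4   5   6
  0   1   1   1   1   1   1   1
  1   1   2   3   4   5   6   7
  2   1   3   6  10  15  21  28
  3   1   4  10  20  35  56  84
  4   1   5  15  35  70 126 210
  5   1   6  21  56 126   0 210
  6   1   7  28  84 210 210 420

420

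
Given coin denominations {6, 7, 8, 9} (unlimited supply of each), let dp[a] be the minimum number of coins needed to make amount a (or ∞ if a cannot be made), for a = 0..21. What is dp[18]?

 a  0  1  2  3  4  5  6  7  8  9 10 11 12 13 14 15 16 17 18 19 20 21
dp  0  -  -  -  -  -  1  1  1  1  -  -  2  2  2  2  2  2  2  3  3  3
(- denotes ∞ / unreachable)

2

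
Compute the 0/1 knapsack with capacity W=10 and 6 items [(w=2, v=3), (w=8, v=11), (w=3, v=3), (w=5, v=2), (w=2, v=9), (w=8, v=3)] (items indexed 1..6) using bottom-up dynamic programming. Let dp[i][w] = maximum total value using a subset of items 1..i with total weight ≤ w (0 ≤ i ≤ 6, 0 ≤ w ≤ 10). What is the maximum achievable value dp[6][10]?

i\w   0   1   2   3   4   5   6   7   8   9  10
  0   0   0   0   0   0   0   0   0   0   0   0
  1   0   0   3   3   3   3   3   3   3   3   3
  2   0   0   3   3   3   3   3   3  11  11  14
  3   0   0   3   3   3   6   6   6  11  11  14
  4   0   0   3   3   3   6   6   6  11  11  14
  5   0   0   9   9  12  12  12  15  15  15  20
  6   0   0   9   9  12  12  12  15  15  15  20

20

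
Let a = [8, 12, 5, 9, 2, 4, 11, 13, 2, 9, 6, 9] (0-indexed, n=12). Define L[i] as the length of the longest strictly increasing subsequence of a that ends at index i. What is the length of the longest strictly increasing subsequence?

   i    0    1    2    3    4    5    6    7    8    9   10   11
a[i]    8   12    5    9    2    4   11   13    2    9    6    9
L[i]    1    2    1    2    1    2    3    4    1    3    3    4

4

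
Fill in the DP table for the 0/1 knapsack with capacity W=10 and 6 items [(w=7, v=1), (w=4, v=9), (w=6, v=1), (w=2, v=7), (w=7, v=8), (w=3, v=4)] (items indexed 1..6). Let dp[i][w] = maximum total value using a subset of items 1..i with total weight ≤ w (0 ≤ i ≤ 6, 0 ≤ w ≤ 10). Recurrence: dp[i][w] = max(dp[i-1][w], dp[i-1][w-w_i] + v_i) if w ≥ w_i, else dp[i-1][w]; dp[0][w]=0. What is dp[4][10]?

i\w   0   1   2   3   4   5   6   7   8   9  10
  0   0   0   0   0   0   0   0   0   0   0   0
  1   0   0   0   0   0   0   0   1   1   1   1
  2   0   0   0   0   9   9   9   9   9   9   9
  3   0   0   0   0   9   9   9   9   9   9  10
  4   0   0   7   7   9   9  16  16  16  16  16
  5   0   0   7   7   9   9  16  16  16  16  16
  6   0   0   7   7   9  11  16  16  16  20  20

16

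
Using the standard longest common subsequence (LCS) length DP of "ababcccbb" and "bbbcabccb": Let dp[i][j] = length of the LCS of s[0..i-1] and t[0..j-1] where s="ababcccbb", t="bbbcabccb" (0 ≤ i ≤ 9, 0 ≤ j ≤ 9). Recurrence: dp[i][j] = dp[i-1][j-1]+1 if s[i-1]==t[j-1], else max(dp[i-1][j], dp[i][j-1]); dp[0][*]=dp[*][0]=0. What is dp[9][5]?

3

   ''  b  b  b  c  a  b  c  c  b
''  0  0  0  0  0  0  0  0  0  0
 a  0  0  0  0  0  1  1  1  1  1
 b  0  1  1  1  1  1  2  2  2  2
 a  0  1  1  1  1  2  2  2  2  2
 b  0  1  2  2  2  2  3  3  3  3
 c  0  1  2  2  3  3  3  4  4  4
 c  0  1  2  2  3  3  3  4  5  5
 c  0  1  2  2  3  3  3  4  5  5
 b  0  1  2  3  3  3  4  4  5  6
 b  0  1  2  3  3  3  4  4  5  6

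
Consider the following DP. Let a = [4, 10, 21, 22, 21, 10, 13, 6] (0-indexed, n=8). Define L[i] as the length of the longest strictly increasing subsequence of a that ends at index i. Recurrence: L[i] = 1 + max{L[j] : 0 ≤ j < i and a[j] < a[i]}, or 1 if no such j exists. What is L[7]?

2

   i    0    1    2    3    4    5    6    7
a[i]    4   10   21   22   21   10   13    6
L[i]    1    2    3    4    3    2    3    2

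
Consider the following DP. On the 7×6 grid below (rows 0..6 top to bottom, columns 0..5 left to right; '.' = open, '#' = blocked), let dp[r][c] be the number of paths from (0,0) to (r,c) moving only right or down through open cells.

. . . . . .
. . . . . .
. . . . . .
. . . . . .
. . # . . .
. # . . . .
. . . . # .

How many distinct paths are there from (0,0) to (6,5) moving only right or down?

186

r\c   0   1   2   3   4   5
  0   1   1   1   1   1   1
  1   1   2   3   4   5   6
  2   1   3   6  10  15  21
  3   1   4  10  20  35  56
  4   1   5   0  20  55 111
  5   1   0   0  20  75 186
  6   1   1   1  21   0 186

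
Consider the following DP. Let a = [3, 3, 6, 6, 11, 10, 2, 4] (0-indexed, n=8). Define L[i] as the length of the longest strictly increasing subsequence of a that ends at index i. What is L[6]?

1

   i    0    1    2    3    4    5    6    7
a[i]    3    3    6    6   11   10    2    4
L[i]    1    1    2    2    3    3    1    2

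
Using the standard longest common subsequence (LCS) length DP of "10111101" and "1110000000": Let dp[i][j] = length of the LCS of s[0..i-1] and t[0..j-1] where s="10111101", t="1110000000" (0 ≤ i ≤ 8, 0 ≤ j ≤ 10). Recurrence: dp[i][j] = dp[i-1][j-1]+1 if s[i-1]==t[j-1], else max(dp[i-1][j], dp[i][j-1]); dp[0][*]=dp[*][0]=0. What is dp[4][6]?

3

   ''  1  1  1  0  0  0  0  0  0  0
''  0  0  0  0  0  0  0  0  0  0  0
 1  0  1  1  1  1  1  1  1  1  1  1
 0  0  1  1  1  2  2  2  2  2  2  2
 1  0  1  2  2  2  2  2  2  2  2  2
 1  0  1  2  3  3  3  3  3  3  3  3
 1  0  1  2  3  3  3  3  3  3  3  3
 1  0  1  2  3  3  3  3  3  3  3  3
 0  0  1  2  3  4  4  4  4  4  4  4
 1  0  1  2  3  4  4  4  4  4  4  4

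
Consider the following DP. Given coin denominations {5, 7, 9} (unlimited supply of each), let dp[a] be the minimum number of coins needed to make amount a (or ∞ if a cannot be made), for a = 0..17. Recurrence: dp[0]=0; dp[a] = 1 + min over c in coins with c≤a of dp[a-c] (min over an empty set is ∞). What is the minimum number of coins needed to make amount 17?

 a  0  1  2  3  4  5  6  7  8  9 10 11 12 13 14 15 16 17
dp  0  -  -  -  -  1  -  1  -  1  2  -  2  -  2  3  2  3
(- denotes ∞ / unreachable)

3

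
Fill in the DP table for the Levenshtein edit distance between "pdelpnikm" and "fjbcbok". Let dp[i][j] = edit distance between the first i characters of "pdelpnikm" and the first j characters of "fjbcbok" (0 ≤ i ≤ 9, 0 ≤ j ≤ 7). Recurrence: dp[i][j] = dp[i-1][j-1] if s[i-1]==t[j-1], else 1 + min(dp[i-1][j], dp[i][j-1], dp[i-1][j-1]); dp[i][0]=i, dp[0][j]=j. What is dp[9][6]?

9

   ''  f  j  b  c  b  o  k
''  0  1  2  3  4  5  6  7
 p  1  1  2  3  4  5  6  7
 d  2  2  2  3  4  5  6  7
 e  3  3  3  3  4  5  6  7
 l  4  4  4  4  4  5  6  7
 p  5  5  5  5  5  5  6  7
 n  6  6  6  6  6  6  6  7
 i  7  7  7  7  7  7  7  7
 k  8  8  8  8  8  8  8  7
 m  9  9  9  9  9  9  9  8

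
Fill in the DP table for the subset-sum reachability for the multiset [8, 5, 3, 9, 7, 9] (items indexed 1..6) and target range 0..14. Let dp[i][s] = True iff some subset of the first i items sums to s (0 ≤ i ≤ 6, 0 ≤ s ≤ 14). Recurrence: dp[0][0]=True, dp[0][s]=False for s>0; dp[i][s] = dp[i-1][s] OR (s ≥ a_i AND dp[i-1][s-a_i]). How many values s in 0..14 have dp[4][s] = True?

i\s   0   1   2   3   4   5   6   7   8   9  10  11  12  13  14
  0   T   F   F   F   F   F   F   F   F   F   F   F   F   F   F
  1   T   F   F   F   F   F   F   F   T   F   F   F   F   F   F
  2   T   F   F   F   F   T   F   F   T   F   F   F   F   T   F
  3   T   F   F   T   F   T   F   F   T   F   F   T   F   T   F
  4   T   F   F   T   F   T   F   F   T   T   F   T   T   T   T
  5   T   F   F   T   F   T   F   T   T   T   T   T   T   T   T
  6   T   F   F   T   F   T   F   T   T   T   T   T   T   T   T

9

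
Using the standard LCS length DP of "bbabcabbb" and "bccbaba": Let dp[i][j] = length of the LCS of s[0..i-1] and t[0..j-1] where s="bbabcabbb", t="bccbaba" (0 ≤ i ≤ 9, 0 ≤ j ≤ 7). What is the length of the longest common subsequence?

5

   ''  b  c  c  b  a  b  a
''  0  0  0  0  0  0  0  0
 b  0  1  1  1  1  1  1  1
 b  0  1  1  1  2  2  2  2
 a  0  1  1  1  2  3  3  3
 b  0  1  1  1  2  3  4  4
 c  0  1  2  2  2  3  4  4
 a  0  1  2  2  2  3  4  5
 b  0  1  2  2  3  3  4  5
 b  0  1  2  2  3  3  4  5
 b  0  1  2  2  3  3  4  5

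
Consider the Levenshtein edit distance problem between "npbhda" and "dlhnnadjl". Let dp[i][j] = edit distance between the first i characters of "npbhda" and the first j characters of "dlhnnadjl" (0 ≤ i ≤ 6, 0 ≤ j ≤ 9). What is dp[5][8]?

7

   ''  d  l  h  n  n  a  d  j  l
''  0  1  2  3  4  5  6  7  8  9
 n  1  1  2  3  3  4  5  6  7  8
 p  2  2  2  3  4  4  5  6  7  8
 b  3  3  3  3  4  5  5  6  7  8
 h  4  4  4  3  4  5  6  6  7  8
 d  5  4  5  4  4  5  6  6  7  8
 a  6  5  5  5  5  5  5  6  7  8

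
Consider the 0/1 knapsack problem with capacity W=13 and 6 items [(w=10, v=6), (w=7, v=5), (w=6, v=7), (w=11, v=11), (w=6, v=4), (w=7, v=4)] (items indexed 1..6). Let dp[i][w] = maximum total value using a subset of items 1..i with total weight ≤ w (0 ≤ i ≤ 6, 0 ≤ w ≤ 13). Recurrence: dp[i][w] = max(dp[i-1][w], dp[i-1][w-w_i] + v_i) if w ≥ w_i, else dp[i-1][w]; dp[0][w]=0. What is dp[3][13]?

12

i\w   0   1   2   3   4   5   6   7   8   9  10  11  12  13
  0   0   0   0   0   0   0   0   0   0   0   0   0   0   0
  1   0   0   0   0   0   0   0   0   0   0   6   6   6   6
  2   0   0   0   0   0   0   0   5   5   5   6   6   6   6
  3   0   0   0   0   0   0   7   7   7   7   7   7   7  12
  4   0   0   0   0   0   0   7   7   7   7   7  11  11  12
  5   0   0   0   0   0   0   7   7   7   7   7  11  11  12
  6   0   0   0   0   0   0   7   7   7   7   7  11  11  12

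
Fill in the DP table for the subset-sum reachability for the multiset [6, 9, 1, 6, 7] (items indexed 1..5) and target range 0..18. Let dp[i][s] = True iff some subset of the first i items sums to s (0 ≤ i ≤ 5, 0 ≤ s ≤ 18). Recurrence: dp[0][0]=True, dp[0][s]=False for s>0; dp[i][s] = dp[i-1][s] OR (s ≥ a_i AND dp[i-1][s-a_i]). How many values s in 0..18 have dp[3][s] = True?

8

i\s   0   1   2   3   4   5   6   7   8   9  10  11  12  13  14  15  16  17  18
  0   T   F   F   F   F   F   F   F   F   F   F   F   F   F   F   F   F   F   F
  1   T   F   F   F   F   F   T   F   F   F   F   F   F   F   F   F   F   F   F
  2   T   F   F   F   F   F   T   F   F   T   F   F   F   F   F   T   F   F   F
  3   T   T   F   F   F   F   T   T   F   T   T   F   F   F   F   T   T   F   F
  4   T   T   F   F   F   F   T   T   F   T   T   F   T   T   F   T   T   F   F
  5   T   T   F   F   F   F   T   T   T   T   T   F   T   T   T   T   T   T   F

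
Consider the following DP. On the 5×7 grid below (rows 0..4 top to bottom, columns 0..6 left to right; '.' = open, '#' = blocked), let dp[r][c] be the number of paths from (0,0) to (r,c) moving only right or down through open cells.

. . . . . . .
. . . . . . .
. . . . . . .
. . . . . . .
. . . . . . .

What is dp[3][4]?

35

r\c   0   1   2   3   4   5   6
  0   1   1   1   1   1   1   1
  1   1   2   3   4   5   6   7
  2   1   3   6  10  15  21  28
  3   1   4  10  20  35  56  84
  4   1   5  15  35  70 126 210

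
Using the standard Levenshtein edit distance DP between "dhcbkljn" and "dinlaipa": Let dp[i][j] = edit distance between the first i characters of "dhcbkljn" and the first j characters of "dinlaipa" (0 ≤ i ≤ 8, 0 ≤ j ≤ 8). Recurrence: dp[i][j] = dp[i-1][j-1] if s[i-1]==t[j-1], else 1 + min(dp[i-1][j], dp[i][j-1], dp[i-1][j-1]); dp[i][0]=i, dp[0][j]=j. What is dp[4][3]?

   ''  d  i  n  l  a  i  p  a
''  0  1  2  3  4  5  6  7  8
 d  1  0  1  2  3  4  5  6  7
 h  2  1  1  2  3  4  5  6  7
 c  3  2  2  2  3  4  5  6  7
 b  4  3  3  3  3  4  5  6  7
 k  5  4  4  4  4  4  5  6  7
 l  6  5  5  5  4  5  5  6  7
 j  7  6  6  6  5  5  6  6  7
 n  8  7  7  6  6  6  6  7  7

3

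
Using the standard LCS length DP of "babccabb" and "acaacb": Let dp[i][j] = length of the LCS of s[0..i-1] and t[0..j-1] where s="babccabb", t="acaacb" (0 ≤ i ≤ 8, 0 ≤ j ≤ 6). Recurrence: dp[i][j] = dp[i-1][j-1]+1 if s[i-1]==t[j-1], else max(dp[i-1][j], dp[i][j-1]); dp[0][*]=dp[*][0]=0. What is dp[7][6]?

4

   ''  a  c  a  a  c  b
''  0  0  0  0  0  0  0
 b  0  0  0  0  0  0  1
 a  0  1  1  1  1  1  1
 b  0  1  1  1  1  1  2
 c  0  1  2  2  2  2  2
 c  0  1  2  2  2  3  3
 a  0  1  2  3  3  3  3
 b  0  1  2  3  3  3  4
 b  0  1  2  3  3  3  4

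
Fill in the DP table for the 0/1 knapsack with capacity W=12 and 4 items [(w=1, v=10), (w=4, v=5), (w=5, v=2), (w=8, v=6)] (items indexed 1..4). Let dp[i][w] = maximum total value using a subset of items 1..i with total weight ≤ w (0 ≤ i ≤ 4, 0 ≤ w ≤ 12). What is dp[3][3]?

10

i\w   0   1   2   3   4   5   6   7   8   9  10  11  12
  0   0   0   0   0   0   0   0   0   0   0   0   0   0
  1   0  10  10  10  10  10  10  10  10  10  10  10  10
  2   0  10  10  10  10  15  15  15  15  15  15  15  15
  3   0  10  10  10  10  15  15  15  15  15  17  17  17
  4   0  10  10  10  10  15  15  15  15  16  17  17  17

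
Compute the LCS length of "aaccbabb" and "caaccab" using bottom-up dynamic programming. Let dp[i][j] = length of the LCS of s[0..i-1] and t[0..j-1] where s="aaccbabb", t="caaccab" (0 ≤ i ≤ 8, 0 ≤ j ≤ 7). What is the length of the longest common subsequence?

6

   ''  c  a  a  c  c  a  b
''  0  0  0  0  0  0  0  0
 a  0  0  1  1  1  1  1  1
 a  0  0  1  2  2  2  2  2
 c  0  1  1  2  3  3  3  3
 c  0  1  1  2  3  4  4  4
 b  0  1  1  2  3  4  4  5
 a  0  1  2  2  3  4  5  5
 b  0  1  2  2  3  4  5  6
 b  0  1  2  2  3  4  5  6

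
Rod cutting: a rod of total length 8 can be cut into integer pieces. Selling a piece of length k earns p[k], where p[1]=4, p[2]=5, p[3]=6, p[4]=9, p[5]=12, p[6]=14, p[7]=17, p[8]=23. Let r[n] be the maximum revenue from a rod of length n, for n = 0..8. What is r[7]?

28

   n    0    1    2    3    4    5    6    7    8
r[n]    0    4    8   12   16   20   24   28   32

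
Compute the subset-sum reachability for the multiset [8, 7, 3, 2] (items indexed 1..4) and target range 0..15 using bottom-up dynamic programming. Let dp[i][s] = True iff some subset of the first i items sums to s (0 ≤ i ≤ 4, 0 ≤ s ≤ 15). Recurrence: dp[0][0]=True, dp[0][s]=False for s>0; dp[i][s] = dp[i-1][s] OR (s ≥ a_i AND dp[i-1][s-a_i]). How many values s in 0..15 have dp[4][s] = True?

i\s   0   1   2   3   4   5   6   7   8   9  10  11  12  13  14  15
  0   T   F   F   F   F   F   F   F   F   F   F   F   F   F   F   F
  1   T   F   F   F   F   F   F   F   T   F   F   F   F   F   F   F
  2   T   F   F   F   F   F   F   T   T   F   F   F   F   F   F   T
  3   T   F   F   T   F   F   F   T   T   F   T   T   F   F   F   T
  4   T   F   T   T   F   T   F   T   T   T   T   T   T   T   F   T

12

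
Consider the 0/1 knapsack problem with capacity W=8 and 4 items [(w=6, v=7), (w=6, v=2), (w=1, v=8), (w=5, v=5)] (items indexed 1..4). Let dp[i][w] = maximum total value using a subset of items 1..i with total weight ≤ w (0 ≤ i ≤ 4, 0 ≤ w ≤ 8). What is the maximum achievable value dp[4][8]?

i\w   0   1   2   3   4   5   6   7   8
  0   0   0   0   0   0   0   0   0   0
  1   0   0   0   0   0   0   7   7   7
  2   0   0   0   0   0   0   7   7   7
  3   0   8   8   8   8   8   8  15  15
  4   0   8   8   8   8   8  13  15  15

15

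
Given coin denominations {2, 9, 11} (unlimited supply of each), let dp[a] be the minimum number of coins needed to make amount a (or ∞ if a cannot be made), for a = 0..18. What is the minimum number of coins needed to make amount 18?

 a  0  1  2  3  4  5  6  7  8  9 10 11 12 13 14 15 16 17 18
dp  0  -  1  -  2  -  3  -  4  1  5  1  6  2  7  3  8  4  2
(- denotes ∞ / unreachable)

2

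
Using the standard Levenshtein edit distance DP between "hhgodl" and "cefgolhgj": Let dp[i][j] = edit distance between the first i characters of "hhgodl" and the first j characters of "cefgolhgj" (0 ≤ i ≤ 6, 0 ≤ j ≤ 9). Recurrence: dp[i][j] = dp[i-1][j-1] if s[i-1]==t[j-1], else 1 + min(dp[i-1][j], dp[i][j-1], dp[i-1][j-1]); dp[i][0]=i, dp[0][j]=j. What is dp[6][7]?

5

   ''  c  e  f  g  o  l  h  g  j
''  0  1  2  3  4  5  6  7  8  9
 h  1  1  2  3  4  5  6  6  7  8
 h  2  2  2  3  4  5  6  6  7  8
 g  3  3  3  3  3  4  5  6  6  7
 o  4  4  4  4  4  3  4  5  6  7
 d  5  5  5  5  5  4  4  5  6  7
 l  6  6  6  6  6  5  4  5  6  7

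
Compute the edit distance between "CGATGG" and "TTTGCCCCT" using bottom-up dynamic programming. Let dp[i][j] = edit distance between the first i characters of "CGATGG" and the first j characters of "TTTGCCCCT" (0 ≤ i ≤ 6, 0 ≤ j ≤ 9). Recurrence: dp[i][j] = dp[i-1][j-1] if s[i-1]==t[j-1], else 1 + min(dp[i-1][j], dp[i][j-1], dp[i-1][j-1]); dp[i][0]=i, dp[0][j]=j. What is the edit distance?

8

   ''  T  T  T  G  C  C  C  C  T
''  0  1  2  3  4  5  6  7  8  9
 C  1  1  2  3  4  4  5  6  7  8
 G  2  2  2  3  3  4  5  6  7  8
 A  3  3  3  3  4  4  5  6  7  8
 T  4  3  3  3  4  5  5  6  7  7
 G  5  4  4  4  3  4  5  6  7  8
 G  6  5  5  5  4  4  5  6  7  8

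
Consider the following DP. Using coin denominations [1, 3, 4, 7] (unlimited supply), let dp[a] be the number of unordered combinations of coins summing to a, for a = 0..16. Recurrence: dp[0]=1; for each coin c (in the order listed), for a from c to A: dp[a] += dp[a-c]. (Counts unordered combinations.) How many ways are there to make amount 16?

after  coin     0     1     2     3     4     5     6     7     8     9    10    11    12    13    14    15    16
          1     1     1     1     1     1     1     1     1     1     1     1     1     1     1     1     1     1
          3     1     1     1     2     2     2     3     3     3     4     4     4     5     5     5     6     6
          4     1     1     1     2     3     3     4     5     6     7     8     9    11    12    13    15    17
          7     1     1     1     2     3     3     4     6     7     8    10    12    14    16    19    22    25

25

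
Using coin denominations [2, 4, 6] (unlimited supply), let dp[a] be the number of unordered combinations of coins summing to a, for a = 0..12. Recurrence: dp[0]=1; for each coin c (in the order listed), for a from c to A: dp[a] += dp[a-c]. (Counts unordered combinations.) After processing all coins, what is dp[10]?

after  coin     0     1     2     3     4     5     6     7     8     9    10    11    12
          2     1     0     1     0     1     0     1     0     1     0     1     0     1
          4     1     0     1     0     2     0     2     0     3     0     3     0     4
          6     1     0     1     0     2     0     3     0     4     0     5     0     7

5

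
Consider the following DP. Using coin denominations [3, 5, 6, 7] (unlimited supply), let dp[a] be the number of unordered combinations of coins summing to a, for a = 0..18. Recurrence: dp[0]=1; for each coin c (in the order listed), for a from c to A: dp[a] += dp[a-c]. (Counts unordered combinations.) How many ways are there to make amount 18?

7

after  coin     0     1     2     3     4     5     6     7     8     9    10    11    12    13    14    15    16    17    18
          3     1     0     0     1     0     0     1     0     0     1     0     0     1     0     0     1     0     0     1
          5     1     0     0     1     0     1     1     0     1     1     1     1     1     1     1     2     1     1     2
          6     1     0     0     1     0     1     2     0     1     2     1     2     3     1     2     4     2     3     5
          7     1     0     0     1     0     1     2     1     1     2     2     2     4     3     3     5     4     5     7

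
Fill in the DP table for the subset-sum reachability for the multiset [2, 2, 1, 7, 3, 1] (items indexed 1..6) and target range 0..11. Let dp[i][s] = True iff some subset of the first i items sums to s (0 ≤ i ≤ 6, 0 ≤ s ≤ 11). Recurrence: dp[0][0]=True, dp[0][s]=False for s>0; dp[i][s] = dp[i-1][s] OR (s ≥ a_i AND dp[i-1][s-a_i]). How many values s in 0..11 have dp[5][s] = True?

12

i\s   0   1   2   3   4   5   6   7   8   9  10  11
  0   T   F   F   F   F   F   F   F   F   F   F   F
  1   T   F   T   F   F   F   F   F   F   F   F   F
  2   T   F   T   F   T   F   F   F   F   F   F   F
  3   T   T   T   T   T   T   F   F   F   F   F   F
  4   T   T   T   T   T   T   F   T   T   T   T   T
  5   T   T   T   T   T   T   T   T   T   T   T   T
  6   T   T   T   T   T   T   T   T   T   T   T   T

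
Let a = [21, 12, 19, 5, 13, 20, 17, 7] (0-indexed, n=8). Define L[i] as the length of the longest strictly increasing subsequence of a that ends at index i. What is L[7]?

   i    0    1    2    3    4    5    6    7
a[i]   21   12   19    5   13   20   17    7
L[i]    1    1    2    1    2    3    3    2

2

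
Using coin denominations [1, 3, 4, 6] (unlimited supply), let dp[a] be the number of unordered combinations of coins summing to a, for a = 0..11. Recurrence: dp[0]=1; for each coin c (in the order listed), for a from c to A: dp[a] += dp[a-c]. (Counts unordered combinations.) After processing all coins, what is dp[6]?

after  coin     0     1     2     3     4     5     6     7     8     9    10    11
          1     1     1     1     1     1     1     1     1     1     1     1     1
          3     1     1     1     2     2     2     3     3     3     4     4     4
          4     1     1     1     2     3     3     4     5     6     7     8     9
          6     1     1     1     2     3     3     5     6     7     9    11    12

5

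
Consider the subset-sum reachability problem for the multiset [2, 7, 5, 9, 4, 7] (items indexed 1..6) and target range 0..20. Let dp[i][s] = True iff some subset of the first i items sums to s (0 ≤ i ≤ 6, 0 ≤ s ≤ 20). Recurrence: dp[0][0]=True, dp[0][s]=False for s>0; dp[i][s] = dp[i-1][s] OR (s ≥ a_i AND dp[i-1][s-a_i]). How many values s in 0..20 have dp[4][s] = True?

i\s   0   1   2   3   4   5   6   7   8   9  10  11  12  13  14  15  16  17  18  19  20
  0   T   F   F   F   F   F   F   F   F   F   F   F   F   F   F   F   F   F   F   F   F
  1   T   F   T   F   F   F   F   F   F   F   F   F   F   F   F   F   F   F   F   F   F
  2   T   F   T   F   F   F   F   T   F   T   F   F   F   F   F   F   F   F   F   F   F
  3   T   F   T   F   F   T   F   T   F   T   F   F   T   F   T   F   F   F   F   F   F
  4   T   F   T   F   F   T   F   T   F   T   F   T   T   F   T   F   T   F   T   F   F
  5   T   F   T   F   T   T   T   T   F   T   F   T   T   T   T   T   T   F   T   F   T
  6   T   F   T   F   T   T   T   T   F   T   F   T   T   T   T   T   T   F   T   T   T

10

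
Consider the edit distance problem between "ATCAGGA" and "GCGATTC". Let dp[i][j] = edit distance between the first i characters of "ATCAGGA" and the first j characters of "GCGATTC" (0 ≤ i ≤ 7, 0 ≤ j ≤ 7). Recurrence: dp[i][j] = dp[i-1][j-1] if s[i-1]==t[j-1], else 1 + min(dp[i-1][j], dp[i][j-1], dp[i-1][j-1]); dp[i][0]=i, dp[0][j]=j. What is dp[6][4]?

   ''  G  C  G  A  T  T  C
''  0  1  2  3  4  5  6  7
 A  1  1  2  3  3  4  5  6
 T  2  2  2  3  4  3  4  5
 C  3  3  2  3  4  4  4  4
 A  4  4  3  3  3  4  5  5
 G  5  4  4  3  4  4  5  6
 G  6  5  5  4  4  5  5  6
 A  7  6  6  5  4  5  6  6

4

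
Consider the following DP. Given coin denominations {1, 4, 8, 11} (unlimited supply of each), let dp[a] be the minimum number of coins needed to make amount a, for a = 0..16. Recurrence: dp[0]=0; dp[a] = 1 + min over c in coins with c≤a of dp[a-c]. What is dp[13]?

 a  0  1  2  3  4  5  6  7  8  9 10 11 12 13 14 15 16
dp  0  1  2  3  1  2  3  4  1  2  3  1  2  3  4  2  2

3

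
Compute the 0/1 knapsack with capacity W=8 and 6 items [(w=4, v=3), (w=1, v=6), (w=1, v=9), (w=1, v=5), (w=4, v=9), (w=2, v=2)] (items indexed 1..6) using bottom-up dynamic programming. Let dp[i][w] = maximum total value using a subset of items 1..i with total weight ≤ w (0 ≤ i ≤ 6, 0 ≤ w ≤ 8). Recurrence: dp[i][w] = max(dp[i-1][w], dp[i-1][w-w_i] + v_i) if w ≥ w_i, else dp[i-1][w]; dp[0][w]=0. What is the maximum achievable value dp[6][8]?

29

i\w   0   1   2   3   4   5   6   7   8
  0   0   0   0   0   0   0   0   0   0
  1   0   0   0   0   3   3   3   3   3
  2   0   6   6   6   6   9   9   9   9
  3   0   9  15  15  15  15  18  18  18
  4   0   9  15  20  20  20  20  23  23
  5   0   9  15  20  20  20  24  29  29
  6   0   9  15  20  20  22  24  29  29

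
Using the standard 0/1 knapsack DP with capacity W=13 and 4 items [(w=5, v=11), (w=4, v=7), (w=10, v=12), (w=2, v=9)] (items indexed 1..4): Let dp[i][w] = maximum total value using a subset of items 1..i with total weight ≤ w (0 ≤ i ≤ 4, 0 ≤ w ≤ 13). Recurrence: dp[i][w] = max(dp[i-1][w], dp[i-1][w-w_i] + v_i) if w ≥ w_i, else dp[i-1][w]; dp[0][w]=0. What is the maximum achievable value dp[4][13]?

27

i\w   0   1   2   3   4   5   6   7   8   9  10  11  12  13
  0   0   0   0   0   0   0   0   0   0   0   0   0   0   0
  1   0   0   0   0   0  11  11  11  11  11  11  11  11  11
  2   0   0   0   0   7  11  11  11  11  18  18  18  18  18
  3   0   0   0   0   7  11  11  11  11  18  18  18  18  18
  4   0   0   9   9   9  11  16  20  20  20  20  27  27  27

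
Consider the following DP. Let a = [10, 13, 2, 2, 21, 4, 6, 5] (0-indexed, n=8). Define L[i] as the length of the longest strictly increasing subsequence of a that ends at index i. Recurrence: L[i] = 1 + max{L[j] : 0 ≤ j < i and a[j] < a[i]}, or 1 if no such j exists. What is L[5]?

2

   i    0    1    2    3    4    5    6    7
a[i]   10   13    2    2   21    4    6    5
L[i]    1    2    1    1    3    2    3    3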